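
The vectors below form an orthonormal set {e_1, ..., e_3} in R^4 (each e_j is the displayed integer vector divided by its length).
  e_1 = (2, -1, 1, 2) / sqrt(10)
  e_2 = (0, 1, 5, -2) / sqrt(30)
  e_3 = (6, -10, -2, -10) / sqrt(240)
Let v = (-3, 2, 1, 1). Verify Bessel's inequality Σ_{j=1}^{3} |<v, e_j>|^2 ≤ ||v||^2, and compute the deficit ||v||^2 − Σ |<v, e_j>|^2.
Σ |<v, e_j>|^2 = 55/4; ||v||^2 = 15; deficit = 5/4

Write each e_j = u_j / sqrt(<u_j, u_j>) where u_j is the displayed integer vector. Then <v, e_j> = <v, u_j> / sqrt(<u_j, u_j>), so |<v, e_j>|^2 = <v, u_j>^2 / <u_j, u_j>.
Coefficients: <v, e_1> = -5/sqrt(10), <v, e_2> = 5/sqrt(30), <v, e_3> = -50/sqrt(240).
Square and sum: Σ |<v, e_j>|^2 = 55/4.
Compute ||v||^2 = v·v = 15.
Deficit = 15 − 55/4 = 5/4 ≥ 0, confirming Bessel's inequality. (The deficit equals ||v − Σ <v,e_j> e_j||^2, the squared distance from v to span{e_j}.)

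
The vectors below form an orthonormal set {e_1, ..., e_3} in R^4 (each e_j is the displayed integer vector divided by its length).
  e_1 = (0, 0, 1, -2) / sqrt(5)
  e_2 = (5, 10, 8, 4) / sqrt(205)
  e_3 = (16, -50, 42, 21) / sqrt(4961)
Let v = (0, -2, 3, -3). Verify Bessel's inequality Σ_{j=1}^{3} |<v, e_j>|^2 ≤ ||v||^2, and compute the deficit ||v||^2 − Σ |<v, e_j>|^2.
Σ |<v, e_j>|^2 = 2646/121; ||v||^2 = 22; deficit = 16/121

Write each e_j = u_j / sqrt(<u_j, u_j>) where u_j is the displayed integer vector. Then <v, e_j> = <v, u_j> / sqrt(<u_j, u_j>), so |<v, e_j>|^2 = <v, u_j>^2 / <u_j, u_j>.
Coefficients: <v, e_1> = 9/sqrt(5), <v, e_2> = -8/sqrt(205), <v, e_3> = 163/sqrt(4961).
Square and sum: Σ |<v, e_j>|^2 = 2646/121.
Compute ||v||^2 = v·v = 22.
Deficit = 22 − 2646/121 = 16/121 ≥ 0, confirming Bessel's inequality. (The deficit equals ||v − Σ <v,e_j> e_j||^2, the squared distance from v to span{e_j}.)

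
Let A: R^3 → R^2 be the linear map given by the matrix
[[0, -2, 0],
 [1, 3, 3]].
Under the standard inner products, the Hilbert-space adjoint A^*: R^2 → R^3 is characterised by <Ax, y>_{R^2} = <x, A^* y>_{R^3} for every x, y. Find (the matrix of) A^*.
A^* = A^T =
[[0, 1],
 [-2, 3],
 [0, 3]]

For real matrices with standard dot products, the defining identity <Ax, y> = <x, A^* y> gives (Ax)^T y = x^T (A^*) y, i.e. x^T A^T y = x^T (A^*) y. Since this holds for all x, y, we must have A^* = A^T. Therefore
A^* =
[[0, 1],
 [-2, 3],
 [0, 3]].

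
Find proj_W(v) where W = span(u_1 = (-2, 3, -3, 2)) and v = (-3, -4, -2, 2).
proj_W(v) = (-4/13, 6/13, -6/13, 4/13)

Set up U = [u_1 | ... | u_1] ∈ R^(4×1). The projector onto W = col(U) is P = U (U^T U)^(-1) U^T.
Compute U^T U =
  [26],
and U^T v = (4).
Solve U^T U · c = U^T v for the coefficients: c = (2/13). The projection is proj_W(v) = U c.
Check: (v - proj_W(v)) · u_1 = 0  (should be 0).
Result: proj_W(v) = (-4/13, 6/13, -6/13, 4/13).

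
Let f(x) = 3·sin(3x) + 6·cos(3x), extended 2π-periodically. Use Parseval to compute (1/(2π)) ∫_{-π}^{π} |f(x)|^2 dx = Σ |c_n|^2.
Σ |c_n|^2 = 45/2

Expand |f|^2 and use orthogonality of {sin(nx), cos(mx)} on [-π, π]:
  ∫_{-π}^{π} sin(nx)^2 dx = π, ∫ cos(mx)^2 dx = π, and cross terms integrate to 0.
So ∫_{-π}^{π} f(x)^2 dx = 3^2 · π + 6^2 · π = (9 + 36)π.
Divide by 2π: (9 + 36)/2 = 45/2.
By Parseval, this equals Σ |c_n|^2.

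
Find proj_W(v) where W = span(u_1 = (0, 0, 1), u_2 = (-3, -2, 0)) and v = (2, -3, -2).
proj_W(v) = (0, 0, -2)

Set up U = [u_1 | ... | u_2] ∈ R^(3×2). The projector onto W = col(U) is P = U (U^T U)^(-1) U^T.
Compute U^T U =
  [1, 0]
  [0, 13],
and U^T v = (-2, 0).
Solve U^T U · c = U^T v for the coefficients: c = (-2, 0). The projection is proj_W(v) = U c.
Check: (v - proj_W(v)) · u_1 = 0  (should be 0).
Check: (v - proj_W(v)) · u_2 = 0  (should be 0).
Result: proj_W(v) = (0, 0, -2).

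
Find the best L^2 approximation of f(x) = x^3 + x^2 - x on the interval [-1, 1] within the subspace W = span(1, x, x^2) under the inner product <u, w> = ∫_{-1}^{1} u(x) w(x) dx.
g(x) = x^2 - 2*x/5

The best approximation g ∈ W is the orthogonal projection of f onto W. Writing g = a_0 + a_1 x + a_2 x^2, the coefficients solve the normal equations G · a = b where
  G_{ij} = <φ_i, φ_j> and b_i = <f, φ_i>, with φ_0 = 1, φ_1 = x, φ_2 = x^2.
G =
  [2, 0, 2/3]
  [0, 2/3, 0]
  [2/3, 0, 2/5],
b = (2/3, -4/15, 2/5).
Solving gives a_0 = 0, a_1 = -2/5, a_2 = 1, so
  g(x) = x^2 - 2*x/5.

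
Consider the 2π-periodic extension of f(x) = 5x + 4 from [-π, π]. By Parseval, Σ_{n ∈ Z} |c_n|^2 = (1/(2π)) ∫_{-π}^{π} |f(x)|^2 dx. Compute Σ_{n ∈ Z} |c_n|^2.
Σ |c_n|^2 = 25π^2/3 + 16

Expand and integrate term by term over [-π, π]:
  ∫ (5x)^2 dx = 25·(2π^3/3); ∫ 2·5·(4)·x dx = 0 (odd integrand); ∫ 4^2 dx = 16·2π.
So (1/(2π)) ∫_{-π}^{π} (5x + 4)^2 dx = 25π^2/3 + 16 = 25π^2/3 + 16.
Parseval ⇒ Σ |c_n|^2 = 25π^2/3 + 16.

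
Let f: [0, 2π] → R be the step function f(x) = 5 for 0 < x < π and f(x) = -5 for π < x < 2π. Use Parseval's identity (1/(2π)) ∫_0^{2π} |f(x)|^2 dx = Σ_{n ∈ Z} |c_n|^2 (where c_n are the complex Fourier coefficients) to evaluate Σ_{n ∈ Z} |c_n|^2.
Σ |c_n|^2 = 25

Parseval equates the L^2 energy of f (normalised by 1/(2π)) with the ℓ^2 sum of its Fourier coefficients: (1/(2π)) ∫_0^{2π} |f|^2 = Σ |c_n|^2.
Compute the left side: (1/(2π)) [∫_0^π 5^2 dx + ∫_π^{2π} (-5)^2 dx] = (1/(2π)) · (25π + 25π) = (25 + 25)/2 = 25.
So Σ_{n ∈ Z} |c_n|^2 = 25.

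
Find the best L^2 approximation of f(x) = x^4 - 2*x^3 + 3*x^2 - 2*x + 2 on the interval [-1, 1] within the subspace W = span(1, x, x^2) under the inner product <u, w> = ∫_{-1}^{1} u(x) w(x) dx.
g(x) = 27*x^2/7 - 16*x/5 + 67/35

The best approximation g ∈ W is the orthogonal projection of f onto W. Writing g = a_0 + a_1 x + a_2 x^2, the coefficients solve the normal equations G · a = b where
  G_{ij} = <φ_i, φ_j> and b_i = <f, φ_i>, with φ_0 = 1, φ_1 = x, φ_2 = x^2.
G =
  [2, 0, 2/3]
  [0, 2/3, 0]
  [2/3, 0, 2/5],
b = (32/5, -32/15, 296/105).
Solving gives a_0 = 67/35, a_1 = -16/5, a_2 = 27/7, so
  g(x) = 27*x^2/7 - 16*x/5 + 67/35.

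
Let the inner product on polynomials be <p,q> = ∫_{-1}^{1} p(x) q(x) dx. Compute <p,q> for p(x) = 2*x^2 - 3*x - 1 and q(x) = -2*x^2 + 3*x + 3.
<p,q> = -124/15

Expand the product: p(x)·q(x) = -4*x^4 + 12*x^3 - x^2 - 12*x - 3.
∫_{-1}^{1} of each monomial x^k gives [2/(k+1) if k even, 0 if k odd]. Integrating term-by-term (or equivalently evaluating the antiderivative F(x) = -4*x^5/5 + 3*x^4 - x^3/3 - 6*x^2 - 3*x at the endpoints):
  F(1) − F(−1) = -107/15 − (17/15) = -124/15.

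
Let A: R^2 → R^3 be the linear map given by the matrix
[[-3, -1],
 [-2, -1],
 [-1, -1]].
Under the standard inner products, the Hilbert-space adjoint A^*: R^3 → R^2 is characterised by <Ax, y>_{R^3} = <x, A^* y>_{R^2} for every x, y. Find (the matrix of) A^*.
A^* = A^T =
[[-3, -2, -1],
 [-1, -1, -1]]

For real matrices with standard dot products, the defining identity <Ax, y> = <x, A^* y> gives (Ax)^T y = x^T (A^*) y, i.e. x^T A^T y = x^T (A^*) y. Since this holds for all x, y, we must have A^* = A^T. Therefore
A^* =
[[-3, -2, -1],
 [-1, -1, -1]].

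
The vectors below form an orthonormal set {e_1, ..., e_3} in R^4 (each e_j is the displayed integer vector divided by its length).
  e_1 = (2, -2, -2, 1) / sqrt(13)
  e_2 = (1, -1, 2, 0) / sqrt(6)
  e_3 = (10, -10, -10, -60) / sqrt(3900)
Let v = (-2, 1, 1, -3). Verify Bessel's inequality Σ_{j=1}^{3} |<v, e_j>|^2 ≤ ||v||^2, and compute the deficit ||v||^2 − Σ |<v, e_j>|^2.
Σ |<v, e_j>|^2 = 29/2; ||v||^2 = 15; deficit = 1/2

Write each e_j = u_j / sqrt(<u_j, u_j>) where u_j is the displayed integer vector. Then <v, e_j> = <v, u_j> / sqrt(<u_j, u_j>), so |<v, e_j>|^2 = <v, u_j>^2 / <u_j, u_j>.
Coefficients: <v, e_1> = -11/sqrt(13), <v, e_2> = -1/sqrt(6), <v, e_3> = 140/sqrt(3900).
Square and sum: Σ |<v, e_j>|^2 = 29/2.
Compute ||v||^2 = v·v = 15.
Deficit = 15 − 29/2 = 1/2 ≥ 0, confirming Bessel's inequality. (The deficit equals ||v − Σ <v,e_j> e_j||^2, the squared distance from v to span{e_j}.)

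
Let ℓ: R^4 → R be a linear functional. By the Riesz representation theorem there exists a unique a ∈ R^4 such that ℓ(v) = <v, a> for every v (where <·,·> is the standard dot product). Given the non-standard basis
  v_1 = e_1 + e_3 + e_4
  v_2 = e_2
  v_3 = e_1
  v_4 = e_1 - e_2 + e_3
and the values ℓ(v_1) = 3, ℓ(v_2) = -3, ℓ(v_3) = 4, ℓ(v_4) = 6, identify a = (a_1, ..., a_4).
a = (4, -3, -1, 0)

Write a = (a_1, ..., a_4) in the standard basis. For each basis vector v_i, ℓ(v_i) = <v_i, a> is a linear equation in the a_j's. Collect the n equations into a matrix system V a = ℓ, where row i of V is v_i (expressed in the standard basis). Since V is invertible (lower-triangular with 1s on the diagonal, up to permutation), solve by back-substitution:
  V =
[[1, 0, 1, 1],
 [0, 1, 0, 0],
 [1, 0, 0, 0],
 [1, -1, 1, 0]]
  V a = (3, -3, 4, 6)
Solving gives a = (4, -3, -1, 0).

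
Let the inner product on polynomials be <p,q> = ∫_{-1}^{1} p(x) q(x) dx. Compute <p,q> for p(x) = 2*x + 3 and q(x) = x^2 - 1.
<p,q> = -4

Expand the product: p(x)·q(x) = 2*x^3 + 3*x^2 - 2*x - 3.
∫_{-1}^{1} of each monomial x^k gives [2/(k+1) if k even, 0 if k odd]. Integrating term-by-term (or equivalently evaluating the antiderivative F(x) = x^4/2 + x^3 - x^2 - 3*x at the endpoints):
  F(1) − F(−1) = -5/2 − (3/2) = -4.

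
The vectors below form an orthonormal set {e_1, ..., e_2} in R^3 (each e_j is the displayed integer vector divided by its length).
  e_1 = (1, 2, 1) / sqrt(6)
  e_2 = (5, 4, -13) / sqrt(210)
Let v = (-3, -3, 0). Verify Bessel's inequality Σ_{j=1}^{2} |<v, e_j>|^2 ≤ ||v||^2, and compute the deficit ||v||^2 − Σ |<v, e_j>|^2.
Σ |<v, e_j>|^2 = 594/35; ||v||^2 = 18; deficit = 36/35

Write each e_j = u_j / sqrt(<u_j, u_j>) where u_j is the displayed integer vector. Then <v, e_j> = <v, u_j> / sqrt(<u_j, u_j>), so |<v, e_j>|^2 = <v, u_j>^2 / <u_j, u_j>.
Coefficients: <v, e_1> = -9/sqrt(6), <v, e_2> = -27/sqrt(210).
Square and sum: Σ |<v, e_j>|^2 = 594/35.
Compute ||v||^2 = v·v = 18.
Deficit = 18 − 594/35 = 36/35 ≥ 0, confirming Bessel's inequality. (The deficit equals ||v − Σ <v,e_j> e_j||^2, the squared distance from v to span{e_j}.)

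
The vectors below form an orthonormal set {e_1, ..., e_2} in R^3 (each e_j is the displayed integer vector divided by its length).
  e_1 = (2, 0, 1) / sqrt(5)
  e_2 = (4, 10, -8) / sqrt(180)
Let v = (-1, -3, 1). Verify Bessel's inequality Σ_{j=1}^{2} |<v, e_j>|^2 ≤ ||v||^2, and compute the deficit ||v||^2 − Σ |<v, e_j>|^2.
Σ |<v, e_j>|^2 = 10; ||v||^2 = 11; deficit = 1

Write each e_j = u_j / sqrt(<u_j, u_j>) where u_j is the displayed integer vector. Then <v, e_j> = <v, u_j> / sqrt(<u_j, u_j>), so |<v, e_j>|^2 = <v, u_j>^2 / <u_j, u_j>.
Coefficients: <v, e_1> = -1/sqrt(5), <v, e_2> = -42/sqrt(180).
Square and sum: Σ |<v, e_j>|^2 = 10.
Compute ||v||^2 = v·v = 11.
Deficit = 11 − 10 = 1 ≥ 0, confirming Bessel's inequality. (The deficit equals ||v − Σ <v,e_j> e_j||^2, the squared distance from v to span{e_j}.)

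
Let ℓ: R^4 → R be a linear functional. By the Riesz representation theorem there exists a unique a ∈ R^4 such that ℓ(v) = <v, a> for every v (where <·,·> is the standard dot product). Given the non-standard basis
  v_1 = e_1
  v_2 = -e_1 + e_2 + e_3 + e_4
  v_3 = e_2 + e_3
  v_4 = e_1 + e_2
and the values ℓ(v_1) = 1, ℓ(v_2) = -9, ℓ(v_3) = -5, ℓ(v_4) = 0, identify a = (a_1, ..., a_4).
a = (1, -1, -4, -3)

Write a = (a_1, ..., a_4) in the standard basis. For each basis vector v_i, ℓ(v_i) = <v_i, a> is a linear equation in the a_j's. Collect the n equations into a matrix system V a = ℓ, where row i of V is v_i (expressed in the standard basis). Since V is invertible (lower-triangular with 1s on the diagonal, up to permutation), solve by back-substitution:
  V =
[[1, 0, 0, 0],
 [-1, 1, 1, 1],
 [0, 1, 1, 0],
 [1, 1, 0, 0]]
  V a = (1, -9, -5, 0)
Solving gives a = (1, -1, -4, -3).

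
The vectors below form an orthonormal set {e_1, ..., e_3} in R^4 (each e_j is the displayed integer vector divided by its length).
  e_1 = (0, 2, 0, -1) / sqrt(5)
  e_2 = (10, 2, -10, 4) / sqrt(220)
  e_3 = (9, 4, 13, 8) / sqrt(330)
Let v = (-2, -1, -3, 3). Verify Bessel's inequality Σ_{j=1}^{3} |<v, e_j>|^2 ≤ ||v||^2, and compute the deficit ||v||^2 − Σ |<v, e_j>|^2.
Σ |<v, e_j>|^2 = 329/30; ||v||^2 = 23; deficit = 361/30

Write each e_j = u_j / sqrt(<u_j, u_j>) where u_j is the displayed integer vector. Then <v, e_j> = <v, u_j> / sqrt(<u_j, u_j>), so |<v, e_j>|^2 = <v, u_j>^2 / <u_j, u_j>.
Coefficients: <v, e_1> = -5/sqrt(5), <v, e_2> = 20/sqrt(220), <v, e_3> = -37/sqrt(330).
Square and sum: Σ |<v, e_j>|^2 = 329/30.
Compute ||v||^2 = v·v = 23.
Deficit = 23 − 329/30 = 361/30 ≥ 0, confirming Bessel's inequality. (The deficit equals ||v − Σ <v,e_j> e_j||^2, the squared distance from v to span{e_j}.)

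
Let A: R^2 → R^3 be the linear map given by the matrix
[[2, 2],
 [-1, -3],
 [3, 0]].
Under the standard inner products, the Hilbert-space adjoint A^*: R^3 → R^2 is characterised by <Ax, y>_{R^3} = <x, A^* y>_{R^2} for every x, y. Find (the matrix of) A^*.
A^* = A^T =
[[2, -1, 3],
 [2, -3, 0]]

For real matrices with standard dot products, the defining identity <Ax, y> = <x, A^* y> gives (Ax)^T y = x^T (A^*) y, i.e. x^T A^T y = x^T (A^*) y. Since this holds for all x, y, we must have A^* = A^T. Therefore
A^* =
[[2, -1, 3],
 [2, -3, 0]].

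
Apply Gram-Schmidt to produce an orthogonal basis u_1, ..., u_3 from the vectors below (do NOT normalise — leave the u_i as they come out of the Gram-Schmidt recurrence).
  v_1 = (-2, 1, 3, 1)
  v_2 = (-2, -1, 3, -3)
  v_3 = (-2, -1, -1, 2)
Orthogonal basis:
  u_1 = (-2, 1, 3, 1)
  u_2 = (-4/5, -8/5, 6/5, -18/5)
  u_3 = (-65/33, -53/33, -23/22, 53/66)

Apply the Gram-Schmidt recurrence
  u_1 = v_1
  u_i = v_i − Σ_{j<i} ((v_i · u_j) / (u_j · u_j)) · u_j.

Step by step this gives:
  u_1 = (-2, 1, 3, 1)
  u_2 = (-4/5, -8/5, 6/5, -18/5)
  u_3 = (-65/33, -53/33, -23/22, 53/66)

Orthogonality check:
  u_2 · u_1 = 0 (should be 0)
  u_3 · u_1 = 0 (should be 0)
  u_3 · u_2 = 0 (should be 0)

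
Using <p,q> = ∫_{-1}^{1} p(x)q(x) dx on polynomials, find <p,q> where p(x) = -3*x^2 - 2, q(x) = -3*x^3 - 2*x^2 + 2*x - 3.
<p,q> = 346/15

Expand the product: p(x)·q(x) = 9*x^5 + 6*x^4 + 13*x^2 - 4*x + 6.
∫_{-1}^{1} of each monomial x^k gives [2/(k+1) if k even, 0 if k odd]. Integrating term-by-term (or equivalently evaluating the antiderivative F(x) = 3*x^6/2 + 6*x^5/5 + 13*x^3/3 - 2*x^2 + 6*x at the endpoints):
  F(1) − F(−1) = 331/30 − (-361/30) = 346/15.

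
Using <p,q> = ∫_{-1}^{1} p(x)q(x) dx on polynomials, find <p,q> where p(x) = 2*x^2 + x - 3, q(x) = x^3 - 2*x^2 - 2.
<p,q> = 182/15

Expand the product: p(x)·q(x) = 2*x^5 - 3*x^4 - 5*x^3 + 2*x^2 - 2*x + 6.
∫_{-1}^{1} of each monomial x^k gives [2/(k+1) if k even, 0 if k odd]. Integrating term-by-term (or equivalently evaluating the antiderivative F(x) = x^6/3 - 3*x^5/5 - 5*x^4/4 + 2*x^3/3 - x^2 + 6*x at the endpoints):
  F(1) − F(−1) = 83/20 − (-479/60) = 182/15.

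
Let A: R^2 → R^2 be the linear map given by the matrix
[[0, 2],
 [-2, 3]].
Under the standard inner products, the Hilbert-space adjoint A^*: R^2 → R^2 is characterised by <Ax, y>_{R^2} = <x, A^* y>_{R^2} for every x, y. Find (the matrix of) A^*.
A^* = A^T =
[[0, -2],
 [2, 3]]

For real matrices with standard dot products, the defining identity <Ax, y> = <x, A^* y> gives (Ax)^T y = x^T (A^*) y, i.e. x^T A^T y = x^T (A^*) y. Since this holds for all x, y, we must have A^* = A^T. Therefore
A^* =
[[0, -2],
 [2, 3]].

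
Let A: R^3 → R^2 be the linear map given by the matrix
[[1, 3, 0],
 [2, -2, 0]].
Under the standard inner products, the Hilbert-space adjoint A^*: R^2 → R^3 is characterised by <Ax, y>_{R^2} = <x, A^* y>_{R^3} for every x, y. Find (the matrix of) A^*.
A^* = A^T =
[[1, 2],
 [3, -2],
 [0, 0]]

For real matrices with standard dot products, the defining identity <Ax, y> = <x, A^* y> gives (Ax)^T y = x^T (A^*) y, i.e. x^T A^T y = x^T (A^*) y. Since this holds for all x, y, we must have A^* = A^T. Therefore
A^* =
[[1, 2],
 [3, -2],
 [0, 0]].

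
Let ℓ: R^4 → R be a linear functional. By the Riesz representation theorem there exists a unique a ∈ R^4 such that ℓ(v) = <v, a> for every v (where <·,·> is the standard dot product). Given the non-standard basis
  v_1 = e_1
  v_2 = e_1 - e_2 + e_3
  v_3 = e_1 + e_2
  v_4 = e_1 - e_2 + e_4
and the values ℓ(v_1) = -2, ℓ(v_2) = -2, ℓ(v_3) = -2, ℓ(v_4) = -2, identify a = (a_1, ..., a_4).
a = (-2, 0, 0, 0)

Write a = (a_1, ..., a_4) in the standard basis. For each basis vector v_i, ℓ(v_i) = <v_i, a> is a linear equation in the a_j's. Collect the n equations into a matrix system V a = ℓ, where row i of V is v_i (expressed in the standard basis). Since V is invertible (lower-triangular with 1s on the diagonal, up to permutation), solve by back-substitution:
  V =
[[1, 0, 0, 0],
 [1, -1, 1, 0],
 [1, 1, 0, 0],
 [1, -1, 0, 1]]
  V a = (-2, -2, -2, -2)
Solving gives a = (-2, 0, 0, 0).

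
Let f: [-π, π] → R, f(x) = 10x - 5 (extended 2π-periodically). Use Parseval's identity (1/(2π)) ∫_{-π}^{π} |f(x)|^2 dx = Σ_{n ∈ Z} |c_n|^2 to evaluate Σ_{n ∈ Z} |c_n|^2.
Σ |c_n|^2 = 100π^2/3 + 25

Expand and integrate term by term over [-π, π]:
  ∫ (10x)^2 dx = 100·(2π^3/3); ∫ 2·10·(-5)·x dx = 0 (odd integrand); ∫ (-5)^2 dx = 25·2π.
So (1/(2π)) ∫_{-π}^{π} (10x - 5)^2 dx = 100π^2/3 + 25 = 100π^2/3 + 25.
Parseval ⇒ Σ |c_n|^2 = 100π^2/3 + 25.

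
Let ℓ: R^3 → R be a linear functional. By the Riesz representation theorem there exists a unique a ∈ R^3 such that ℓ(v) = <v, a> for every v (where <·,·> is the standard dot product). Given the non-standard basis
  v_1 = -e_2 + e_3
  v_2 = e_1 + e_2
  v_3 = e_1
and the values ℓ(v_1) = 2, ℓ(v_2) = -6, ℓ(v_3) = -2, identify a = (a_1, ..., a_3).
a = (-2, -4, -2)

Write a = (a_1, ..., a_3) in the standard basis. For each basis vector v_i, ℓ(v_i) = <v_i, a> is a linear equation in the a_j's. Collect the n equations into a matrix system V a = ℓ, where row i of V is v_i (expressed in the standard basis). Since V is invertible (lower-triangular with 1s on the diagonal, up to permutation), solve by back-substitution:
  V =
[[0, -1, 1],
 [1, 1, 0],
 [1, 0, 0]]
  V a = (2, -6, -2)
Solving gives a = (-2, -4, -2).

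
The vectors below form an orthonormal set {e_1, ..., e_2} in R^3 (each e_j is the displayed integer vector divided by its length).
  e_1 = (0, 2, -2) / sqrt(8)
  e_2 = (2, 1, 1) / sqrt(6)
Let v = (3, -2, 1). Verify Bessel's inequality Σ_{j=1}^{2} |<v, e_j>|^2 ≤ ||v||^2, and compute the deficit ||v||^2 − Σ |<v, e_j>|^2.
Σ |<v, e_j>|^2 = 26/3; ||v||^2 = 14; deficit = 16/3

Write each e_j = u_j / sqrt(<u_j, u_j>) where u_j is the displayed integer vector. Then <v, e_j> = <v, u_j> / sqrt(<u_j, u_j>), so |<v, e_j>|^2 = <v, u_j>^2 / <u_j, u_j>.
Coefficients: <v, e_1> = -6/sqrt(8), <v, e_2> = 5/sqrt(6).
Square and sum: Σ |<v, e_j>|^2 = 26/3.
Compute ||v||^2 = v·v = 14.
Deficit = 14 − 26/3 = 16/3 ≥ 0, confirming Bessel's inequality. (The deficit equals ||v − Σ <v,e_j> e_j||^2, the squared distance from v to span{e_j}.)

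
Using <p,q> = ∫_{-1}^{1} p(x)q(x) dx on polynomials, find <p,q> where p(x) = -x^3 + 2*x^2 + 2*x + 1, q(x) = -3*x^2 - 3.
<p,q> = -72/5

Expand the product: p(x)·q(x) = 3*x^5 - 6*x^4 - 3*x^3 - 9*x^2 - 6*x - 3.
∫_{-1}^{1} of each monomial x^k gives [2/(k+1) if k even, 0 if k odd]. Integrating term-by-term (or equivalently evaluating the antiderivative F(x) = x^6/2 - 6*x^5/5 - 3*x^4/4 - 3*x^3 - 3*x^2 - 3*x at the endpoints):
  F(1) − F(−1) = -209/20 − (79/20) = -72/5.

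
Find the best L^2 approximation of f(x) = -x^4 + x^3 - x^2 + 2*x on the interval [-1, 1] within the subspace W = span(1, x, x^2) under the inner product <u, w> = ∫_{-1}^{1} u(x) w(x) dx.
g(x) = -13*x^2/7 + 13*x/5 + 3/35

The best approximation g ∈ W is the orthogonal projection of f onto W. Writing g = a_0 + a_1 x + a_2 x^2, the coefficients solve the normal equations G · a = b where
  G_{ij} = <φ_i, φ_j> and b_i = <f, φ_i>, with φ_0 = 1, φ_1 = x, φ_2 = x^2.
G =
  [2, 0, 2/3]
  [0, 2/3, 0]
  [2/3, 0, 2/5],
b = (-16/15, 26/15, -24/35).
Solving gives a_0 = 3/35, a_1 = 13/5, a_2 = -13/7, so
  g(x) = -13*x^2/7 + 13*x/5 + 3/35.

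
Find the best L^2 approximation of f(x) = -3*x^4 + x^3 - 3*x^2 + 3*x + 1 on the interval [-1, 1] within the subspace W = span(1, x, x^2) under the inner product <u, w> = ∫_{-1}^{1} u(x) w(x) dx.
g(x) = -39*x^2/7 + 18*x/5 + 44/35

The best approximation g ∈ W is the orthogonal projection of f onto W. Writing g = a_0 + a_1 x + a_2 x^2, the coefficients solve the normal equations G · a = b where
  G_{ij} = <φ_i, φ_j> and b_i = <f, φ_i>, with φ_0 = 1, φ_1 = x, φ_2 = x^2.
G =
  [2, 0, 2/3]
  [0, 2/3, 0]
  [2/3, 0, 2/5],
b = (-6/5, 12/5, -146/105).
Solving gives a_0 = 44/35, a_1 = 18/5, a_2 = -39/7, so
  g(x) = -39*x^2/7 + 18*x/5 + 44/35.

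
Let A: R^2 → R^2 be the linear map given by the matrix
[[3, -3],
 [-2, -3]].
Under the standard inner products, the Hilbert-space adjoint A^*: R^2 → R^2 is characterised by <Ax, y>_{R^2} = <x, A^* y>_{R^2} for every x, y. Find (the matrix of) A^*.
A^* = A^T =
[[3, -2],
 [-3, -3]]

For real matrices with standard dot products, the defining identity <Ax, y> = <x, A^* y> gives (Ax)^T y = x^T (A^*) y, i.e. x^T A^T y = x^T (A^*) y. Since this holds for all x, y, we must have A^* = A^T. Therefore
A^* =
[[3, -2],
 [-3, -3]].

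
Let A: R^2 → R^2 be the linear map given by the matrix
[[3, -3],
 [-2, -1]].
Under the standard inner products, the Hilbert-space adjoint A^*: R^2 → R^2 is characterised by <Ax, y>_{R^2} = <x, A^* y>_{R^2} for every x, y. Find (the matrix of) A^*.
A^* = A^T =
[[3, -2],
 [-3, -1]]

For real matrices with standard dot products, the defining identity <Ax, y> = <x, A^* y> gives (Ax)^T y = x^T (A^*) y, i.e. x^T A^T y = x^T (A^*) y. Since this holds for all x, y, we must have A^* = A^T. Therefore
A^* =
[[3, -2],
 [-3, -1]].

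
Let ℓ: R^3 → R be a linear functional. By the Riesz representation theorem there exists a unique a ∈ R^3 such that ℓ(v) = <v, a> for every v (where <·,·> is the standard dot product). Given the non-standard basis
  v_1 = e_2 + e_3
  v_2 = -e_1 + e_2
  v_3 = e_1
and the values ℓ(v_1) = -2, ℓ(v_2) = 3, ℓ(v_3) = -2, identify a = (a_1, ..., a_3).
a = (-2, 1, -3)

Write a = (a_1, ..., a_3) in the standard basis. For each basis vector v_i, ℓ(v_i) = <v_i, a> is a linear equation in the a_j's. Collect the n equations into a matrix system V a = ℓ, where row i of V is v_i (expressed in the standard basis). Since V is invertible (lower-triangular with 1s on the diagonal, up to permutation), solve by back-substitution:
  V =
[[0, 1, 1],
 [-1, 1, 0],
 [1, 0, 0]]
  V a = (-2, 3, -2)
Solving gives a = (-2, 1, -3).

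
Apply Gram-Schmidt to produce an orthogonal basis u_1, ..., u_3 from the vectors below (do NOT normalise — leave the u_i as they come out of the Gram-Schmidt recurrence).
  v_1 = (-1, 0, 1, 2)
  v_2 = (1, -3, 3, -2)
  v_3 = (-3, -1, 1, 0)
Orthogonal basis:
  u_1 = (-1, 0, 1, 2)
  u_2 = (2/3, -3, 10/3, -4/3)
  u_3 = (-165/67, -28/67, -21/67, -72/67)

Apply the Gram-Schmidt recurrence
  u_1 = v_1
  u_i = v_i − Σ_{j<i} ((v_i · u_j) / (u_j · u_j)) · u_j.

Step by step this gives:
  u_1 = (-1, 0, 1, 2)
  u_2 = (2/3, -3, 10/3, -4/3)
  u_3 = (-165/67, -28/67, -21/67, -72/67)

Orthogonality check:
  u_2 · u_1 = 0 (should be 0)
  u_3 · u_1 = 0 (should be 0)
  u_3 · u_2 = 0 (should be 0)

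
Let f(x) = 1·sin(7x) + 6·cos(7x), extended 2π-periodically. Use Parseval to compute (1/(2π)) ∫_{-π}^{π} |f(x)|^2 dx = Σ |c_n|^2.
Σ |c_n|^2 = 37/2

Expand |f|^2 and use orthogonality of {sin(nx), cos(mx)} on [-π, π]:
  ∫_{-π}^{π} sin(nx)^2 dx = π, ∫ cos(mx)^2 dx = π, and cross terms integrate to 0.
So ∫_{-π}^{π} f(x)^2 dx = 1^2 · π + 6^2 · π = (1 + 36)π.
Divide by 2π: (1 + 36)/2 = 37/2.
By Parseval, this equals Σ |c_n|^2.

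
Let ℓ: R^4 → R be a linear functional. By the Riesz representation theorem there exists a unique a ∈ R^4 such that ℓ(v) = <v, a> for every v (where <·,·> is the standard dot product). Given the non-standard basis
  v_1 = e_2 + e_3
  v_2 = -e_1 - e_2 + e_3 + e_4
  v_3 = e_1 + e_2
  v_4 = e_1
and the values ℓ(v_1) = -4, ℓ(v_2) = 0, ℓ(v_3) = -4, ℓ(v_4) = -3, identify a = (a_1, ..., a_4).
a = (-3, -1, -3, -1)

Write a = (a_1, ..., a_4) in the standard basis. For each basis vector v_i, ℓ(v_i) = <v_i, a> is a linear equation in the a_j's. Collect the n equations into a matrix system V a = ℓ, where row i of V is v_i (expressed in the standard basis). Since V is invertible (lower-triangular with 1s on the diagonal, up to permutation), solve by back-substitution:
  V =
[[0, 1, 1, 0],
 [-1, -1, 1, 1],
 [1, 1, 0, 0],
 [1, 0, 0, 0]]
  V a = (-4, 0, -4, -3)
Solving gives a = (-3, -1, -3, -1).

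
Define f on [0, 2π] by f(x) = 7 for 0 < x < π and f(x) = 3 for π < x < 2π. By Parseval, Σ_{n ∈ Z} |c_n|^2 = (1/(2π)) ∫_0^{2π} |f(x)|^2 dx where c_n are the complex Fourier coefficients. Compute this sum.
Σ |c_n|^2 = 29

Parseval equates the L^2 energy of f (normalised by 1/(2π)) with the ℓ^2 sum of its Fourier coefficients: (1/(2π)) ∫_0^{2π} |f|^2 = Σ |c_n|^2.
Compute the left side: (1/(2π)) [∫_0^π 7^2 dx + ∫_π^{2π} 3^2 dx] = (1/(2π)) · (49π + 9π) = (49 + 9)/2 = 29.
So Σ_{n ∈ Z} |c_n|^2 = 29.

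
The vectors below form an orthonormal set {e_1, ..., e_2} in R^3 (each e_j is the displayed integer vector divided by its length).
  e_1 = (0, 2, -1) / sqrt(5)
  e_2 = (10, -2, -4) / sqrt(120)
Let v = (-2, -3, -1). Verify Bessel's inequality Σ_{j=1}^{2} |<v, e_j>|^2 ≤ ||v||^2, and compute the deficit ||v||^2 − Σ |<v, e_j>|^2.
Σ |<v, e_j>|^2 = 35/6; ||v||^2 = 14; deficit = 49/6

Write each e_j = u_j / sqrt(<u_j, u_j>) where u_j is the displayed integer vector. Then <v, e_j> = <v, u_j> / sqrt(<u_j, u_j>), so |<v, e_j>|^2 = <v, u_j>^2 / <u_j, u_j>.
Coefficients: <v, e_1> = -5/sqrt(5), <v, e_2> = -10/sqrt(120).
Square and sum: Σ |<v, e_j>|^2 = 35/6.
Compute ||v||^2 = v·v = 14.
Deficit = 14 − 35/6 = 49/6 ≥ 0, confirming Bessel's inequality. (The deficit equals ||v − Σ <v,e_j> e_j||^2, the squared distance from v to span{e_j}.)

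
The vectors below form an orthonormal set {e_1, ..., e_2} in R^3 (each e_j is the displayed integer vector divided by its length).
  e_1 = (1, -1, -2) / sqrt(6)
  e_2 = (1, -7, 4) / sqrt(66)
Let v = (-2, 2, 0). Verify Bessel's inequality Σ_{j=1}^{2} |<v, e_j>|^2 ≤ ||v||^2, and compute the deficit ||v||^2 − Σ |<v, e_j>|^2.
Σ |<v, e_j>|^2 = 72/11; ||v||^2 = 8; deficit = 16/11

Write each e_j = u_j / sqrt(<u_j, u_j>) where u_j is the displayed integer vector. Then <v, e_j> = <v, u_j> / sqrt(<u_j, u_j>), so |<v, e_j>|^2 = <v, u_j>^2 / <u_j, u_j>.
Coefficients: <v, e_1> = -4/sqrt(6), <v, e_2> = -16/sqrt(66).
Square and sum: Σ |<v, e_j>|^2 = 72/11.
Compute ||v||^2 = v·v = 8.
Deficit = 8 − 72/11 = 16/11 ≥ 0, confirming Bessel's inequality. (The deficit equals ||v − Σ <v,e_j> e_j||^2, the squared distance from v to span{e_j}.)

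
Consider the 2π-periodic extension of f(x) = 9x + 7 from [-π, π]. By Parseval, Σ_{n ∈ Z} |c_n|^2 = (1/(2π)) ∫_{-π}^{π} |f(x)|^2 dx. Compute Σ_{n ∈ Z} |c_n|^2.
Σ |c_n|^2 = 27π^2 + 49

Expand and integrate term by term over [-π, π]:
  ∫ (9x)^2 dx = 81·(2π^3/3); ∫ 2·9·(7)·x dx = 0 (odd integrand); ∫ 7^2 dx = 49·2π.
So (1/(2π)) ∫_{-π}^{π} (9x + 7)^2 dx = 81π^2/3 + 49 = 27π^2 + 49.
Parseval ⇒ Σ |c_n|^2 = 27π^2 + 49.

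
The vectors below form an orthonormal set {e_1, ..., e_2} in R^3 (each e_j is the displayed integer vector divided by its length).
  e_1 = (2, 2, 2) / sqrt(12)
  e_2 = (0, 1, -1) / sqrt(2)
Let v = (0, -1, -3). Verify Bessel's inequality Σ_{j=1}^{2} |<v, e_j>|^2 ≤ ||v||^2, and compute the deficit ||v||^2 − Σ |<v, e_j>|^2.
Σ |<v, e_j>|^2 = 22/3; ||v||^2 = 10; deficit = 8/3

Write each e_j = u_j / sqrt(<u_j, u_j>) where u_j is the displayed integer vector. Then <v, e_j> = <v, u_j> / sqrt(<u_j, u_j>), so |<v, e_j>|^2 = <v, u_j>^2 / <u_j, u_j>.
Coefficients: <v, e_1> = -8/sqrt(12), <v, e_2> = 2/sqrt(2).
Square and sum: Σ |<v, e_j>|^2 = 22/3.
Compute ||v||^2 = v·v = 10.
Deficit = 10 − 22/3 = 8/3 ≥ 0, confirming Bessel's inequality. (The deficit equals ||v − Σ <v,e_j> e_j||^2, the squared distance from v to span{e_j}.)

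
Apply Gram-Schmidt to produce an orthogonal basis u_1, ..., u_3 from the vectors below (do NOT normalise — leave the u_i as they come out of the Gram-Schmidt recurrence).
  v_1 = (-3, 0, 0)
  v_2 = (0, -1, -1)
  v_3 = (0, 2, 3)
Orthogonal basis:
  u_1 = (-3, 0, 0)
  u_2 = (0, -1, -1)
  u_3 = (0, -1/2, 1/2)

Apply the Gram-Schmidt recurrence
  u_1 = v_1
  u_i = v_i − Σ_{j<i} ((v_i · u_j) / (u_j · u_j)) · u_j.

Step by step this gives:
  u_1 = (-3, 0, 0)
  u_2 = (0, -1, -1)
  u_3 = (0, -1/2, 1/2)

Orthogonality check:
  u_2 · u_1 = 0 (should be 0)
  u_3 · u_1 = 0 (should be 0)
  u_3 · u_2 = 0 (should be 0)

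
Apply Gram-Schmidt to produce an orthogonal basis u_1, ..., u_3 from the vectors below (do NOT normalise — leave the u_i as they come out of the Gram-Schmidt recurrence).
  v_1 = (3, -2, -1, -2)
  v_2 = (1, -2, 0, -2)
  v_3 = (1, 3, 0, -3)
Orthogonal basis:
  u_1 = (3, -2, -1, -2)
  u_2 = (-5/6, -7/9, 11/18, -7/9)
  u_3 = (8/41, 125/41, 16/41, -121/41)

Apply the Gram-Schmidt recurrence
  u_1 = v_1
  u_i = v_i − Σ_{j<i} ((v_i · u_j) / (u_j · u_j)) · u_j.

Step by step this gives:
  u_1 = (3, -2, -1, -2)
  u_2 = (-5/6, -7/9, 11/18, -7/9)
  u_3 = (8/41, 125/41, 16/41, -121/41)

Orthogonality check:
  u_2 · u_1 = 0 (should be 0)
  u_3 · u_1 = 0 (should be 0)
  u_3 · u_2 = 0 (should be 0)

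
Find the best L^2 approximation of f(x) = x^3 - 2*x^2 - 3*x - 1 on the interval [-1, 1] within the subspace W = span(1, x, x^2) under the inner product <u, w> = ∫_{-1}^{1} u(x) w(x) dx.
g(x) = -2*x^2 - 12*x/5 - 1

The best approximation g ∈ W is the orthogonal projection of f onto W. Writing g = a_0 + a_1 x + a_2 x^2, the coefficients solve the normal equations G · a = b where
  G_{ij} = <φ_i, φ_j> and b_i = <f, φ_i>, with φ_0 = 1, φ_1 = x, φ_2 = x^2.
G =
  [2, 0, 2/3]
  [0, 2/3, 0]
  [2/3, 0, 2/5],
b = (-10/3, -8/5, -22/15).
Solving gives a_0 = -1, a_1 = -12/5, a_2 = -2, so
  g(x) = -2*x^2 - 12*x/5 - 1.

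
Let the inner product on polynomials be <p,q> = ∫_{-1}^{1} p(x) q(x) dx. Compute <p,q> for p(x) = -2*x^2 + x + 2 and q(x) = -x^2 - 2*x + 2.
<p,q> = 52/15

Expand the product: p(x)·q(x) = 2*x^4 + 3*x^3 - 8*x^2 - 2*x + 4.
∫_{-1}^{1} of each monomial x^k gives [2/(k+1) if k even, 0 if k odd]. Integrating term-by-term (or equivalently evaluating the antiderivative F(x) = 2*x^5/5 + 3*x^4/4 - 8*x^3/3 - x^2 + 4*x at the endpoints):
  F(1) − F(−1) = 89/60 − (-119/60) = 52/15.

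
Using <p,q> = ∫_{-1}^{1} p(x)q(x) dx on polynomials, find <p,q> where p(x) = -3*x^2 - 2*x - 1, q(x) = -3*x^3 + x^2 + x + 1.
<p,q> = -24/5

Expand the product: p(x)·q(x) = 9*x^5 + 3*x^4 - 2*x^3 - 6*x^2 - 3*x - 1.
∫_{-1}^{1} of each monomial x^k gives [2/(k+1) if k even, 0 if k odd]. Integrating term-by-term (or equivalently evaluating the antiderivative F(x) = 3*x^6/2 + 3*x^5/5 - x^4/2 - 2*x^3 - 3*x^2/2 - x at the endpoints):
  F(1) − F(−1) = -29/10 − (19/10) = -24/5.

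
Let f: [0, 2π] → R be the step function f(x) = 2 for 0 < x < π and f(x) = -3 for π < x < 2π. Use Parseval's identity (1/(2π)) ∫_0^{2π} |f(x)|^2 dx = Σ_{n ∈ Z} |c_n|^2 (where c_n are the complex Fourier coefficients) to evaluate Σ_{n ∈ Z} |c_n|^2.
Σ |c_n|^2 = 13/2

Parseval equates the L^2 energy of f (normalised by 1/(2π)) with the ℓ^2 sum of its Fourier coefficients: (1/(2π)) ∫_0^{2π} |f|^2 = Σ |c_n|^2.
Compute the left side: (1/(2π)) [∫_0^π 2^2 dx + ∫_π^{2π} (-3)^2 dx] = (1/(2π)) · (4π + 9π) = (4 + 9)/2 = 13/2.
So Σ_{n ∈ Z} |c_n|^2 = 13/2.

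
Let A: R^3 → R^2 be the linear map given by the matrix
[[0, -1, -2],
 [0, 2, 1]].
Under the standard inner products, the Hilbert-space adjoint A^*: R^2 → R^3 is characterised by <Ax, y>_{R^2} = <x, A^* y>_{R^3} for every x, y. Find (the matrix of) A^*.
A^* = A^T =
[[0, 0],
 [-1, 2],
 [-2, 1]]

For real matrices with standard dot products, the defining identity <Ax, y> = <x, A^* y> gives (Ax)^T y = x^T (A^*) y, i.e. x^T A^T y = x^T (A^*) y. Since this holds for all x, y, we must have A^* = A^T. Therefore
A^* =
[[0, 0],
 [-1, 2],
 [-2, 1]].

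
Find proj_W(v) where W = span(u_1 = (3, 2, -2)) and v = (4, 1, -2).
proj_W(v) = (54/17, 36/17, -36/17)

Set up U = [u_1 | ... | u_1] ∈ R^(3×1). The projector onto W = col(U) is P = U (U^T U)^(-1) U^T.
Compute U^T U =
  [17],
and U^T v = (18).
Solve U^T U · c = U^T v for the coefficients: c = (18/17). The projection is proj_W(v) = U c.
Check: (v - proj_W(v)) · u_1 = 0  (should be 0).
Result: proj_W(v) = (54/17, 36/17, -36/17).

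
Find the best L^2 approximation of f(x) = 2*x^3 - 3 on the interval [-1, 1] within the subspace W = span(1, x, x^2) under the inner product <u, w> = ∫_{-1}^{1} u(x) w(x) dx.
g(x) = 6*x/5 - 3

The best approximation g ∈ W is the orthogonal projection of f onto W. Writing g = a_0 + a_1 x + a_2 x^2, the coefficients solve the normal equations G · a = b where
  G_{ij} = <φ_i, φ_j> and b_i = <f, φ_i>, with φ_0 = 1, φ_1 = x, φ_2 = x^2.
G =
  [2, 0, 2/3]
  [0, 2/3, 0]
  [2/3, 0, 2/5],
b = (-6, 4/5, -2).
Solving gives a_0 = -3, a_1 = 6/5, a_2 = 0, so
  g(x) = 6*x/5 - 3.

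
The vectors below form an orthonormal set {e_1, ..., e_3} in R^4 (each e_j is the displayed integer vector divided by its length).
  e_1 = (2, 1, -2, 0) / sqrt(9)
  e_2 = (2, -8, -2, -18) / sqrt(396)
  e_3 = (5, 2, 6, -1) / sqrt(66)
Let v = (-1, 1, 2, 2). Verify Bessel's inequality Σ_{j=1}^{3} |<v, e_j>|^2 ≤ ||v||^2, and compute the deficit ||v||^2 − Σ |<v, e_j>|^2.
Σ |<v, e_j>|^2 = 59/6; ||v||^2 = 10; deficit = 1/6

Write each e_j = u_j / sqrt(<u_j, u_j>) where u_j is the displayed integer vector. Then <v, e_j> = <v, u_j> / sqrt(<u_j, u_j>), so |<v, e_j>|^2 = <v, u_j>^2 / <u_j, u_j>.
Coefficients: <v, e_1> = -5/sqrt(9), <v, e_2> = -50/sqrt(396), <v, e_3> = 7/sqrt(66).
Square and sum: Σ |<v, e_j>|^2 = 59/6.
Compute ||v||^2 = v·v = 10.
Deficit = 10 − 59/6 = 1/6 ≥ 0, confirming Bessel's inequality. (The deficit equals ||v − Σ <v,e_j> e_j||^2, the squared distance from v to span{e_j}.)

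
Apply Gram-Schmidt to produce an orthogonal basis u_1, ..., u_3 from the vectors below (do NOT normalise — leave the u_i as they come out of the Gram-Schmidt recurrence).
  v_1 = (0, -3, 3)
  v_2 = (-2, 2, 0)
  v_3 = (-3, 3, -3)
Orthogonal basis:
  u_1 = (0, -3, 3)
  u_2 = (-2, 1, 1)
  u_3 = (-1, -1, -1)

Apply the Gram-Schmidt recurrence
  u_1 = v_1
  u_i = v_i − Σ_{j<i} ((v_i · u_j) / (u_j · u_j)) · u_j.

Step by step this gives:
  u_1 = (0, -3, 3)
  u_2 = (-2, 1, 1)
  u_3 = (-1, -1, -1)

Orthogonality check:
  u_2 · u_1 = 0 (should be 0)
  u_3 · u_1 = 0 (should be 0)
  u_3 · u_2 = 0 (should be 0)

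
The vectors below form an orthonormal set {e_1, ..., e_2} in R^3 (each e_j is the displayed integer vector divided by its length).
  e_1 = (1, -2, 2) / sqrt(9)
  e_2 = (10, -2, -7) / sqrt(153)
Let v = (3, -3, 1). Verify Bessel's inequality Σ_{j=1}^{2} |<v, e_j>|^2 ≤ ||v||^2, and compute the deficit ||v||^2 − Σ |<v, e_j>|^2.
Σ |<v, e_j>|^2 = 322/17; ||v||^2 = 19; deficit = 1/17

Write each e_j = u_j / sqrt(<u_j, u_j>) where u_j is the displayed integer vector. Then <v, e_j> = <v, u_j> / sqrt(<u_j, u_j>), so |<v, e_j>|^2 = <v, u_j>^2 / <u_j, u_j>.
Coefficients: <v, e_1> = 11/sqrt(9), <v, e_2> = 29/sqrt(153).
Square and sum: Σ |<v, e_j>|^2 = 322/17.
Compute ||v||^2 = v·v = 19.
Deficit = 19 − 322/17 = 1/17 ≥ 0, confirming Bessel's inequality. (The deficit equals ||v − Σ <v,e_j> e_j||^2, the squared distance from v to span{e_j}.)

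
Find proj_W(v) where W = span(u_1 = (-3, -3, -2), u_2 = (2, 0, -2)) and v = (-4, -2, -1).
proj_W(v) = (-157/43, -111/43, -28/43)

Set up U = [u_1 | ... | u_2] ∈ R^(3×2). The projector onto W = col(U) is P = U (U^T U)^(-1) U^T.
Compute U^T U =
  [22, -2]
  [-2, 8],
and U^T v = (20, -6).
Solve U^T U · c = U^T v for the coefficients: c = (37/43, -23/43). The projection is proj_W(v) = U c.
Check: (v - proj_W(v)) · u_1 = 0  (should be 0).
Check: (v - proj_W(v)) · u_2 = 0  (should be 0).
Result: proj_W(v) = (-157/43, -111/43, -28/43).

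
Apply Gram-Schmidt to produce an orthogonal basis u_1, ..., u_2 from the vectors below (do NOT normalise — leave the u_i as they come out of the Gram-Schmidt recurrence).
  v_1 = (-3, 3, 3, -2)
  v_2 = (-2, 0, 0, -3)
Orthogonal basis:
  u_1 = (-3, 3, 3, -2)
  u_2 = (-26/31, -36/31, -36/31, -69/31)

Apply the Gram-Schmidt recurrence
  u_1 = v_1
  u_i = v_i − Σ_{j<i} ((v_i · u_j) / (u_j · u_j)) · u_j.

Step by step this gives:
  u_1 = (-3, 3, 3, -2)
  u_2 = (-26/31, -36/31, -36/31, -69/31)

Orthogonality check:
  u_2 · u_1 = 0 (should be 0)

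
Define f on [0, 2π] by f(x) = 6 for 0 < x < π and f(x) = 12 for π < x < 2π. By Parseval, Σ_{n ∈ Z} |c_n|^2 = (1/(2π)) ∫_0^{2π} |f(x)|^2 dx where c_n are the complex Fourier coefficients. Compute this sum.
Σ |c_n|^2 = 90

Parseval equates the L^2 energy of f (normalised by 1/(2π)) with the ℓ^2 sum of its Fourier coefficients: (1/(2π)) ∫_0^{2π} |f|^2 = Σ |c_n|^2.
Compute the left side: (1/(2π)) [∫_0^π 6^2 dx + ∫_π^{2π} 12^2 dx] = (1/(2π)) · (36π + 144π) = (36 + 144)/2 = 90.
So Σ_{n ∈ Z} |c_n|^2 = 90.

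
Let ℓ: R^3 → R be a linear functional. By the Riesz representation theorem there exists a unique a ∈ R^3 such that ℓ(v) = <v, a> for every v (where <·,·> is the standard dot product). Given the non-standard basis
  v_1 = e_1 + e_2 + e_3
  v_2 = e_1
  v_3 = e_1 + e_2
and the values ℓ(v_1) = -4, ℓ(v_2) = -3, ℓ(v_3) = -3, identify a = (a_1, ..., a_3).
a = (-3, 0, -1)

Write a = (a_1, ..., a_3) in the standard basis. For each basis vector v_i, ℓ(v_i) = <v_i, a> is a linear equation in the a_j's. Collect the n equations into a matrix system V a = ℓ, where row i of V is v_i (expressed in the standard basis). Since V is invertible (lower-triangular with 1s on the diagonal, up to permutation), solve by back-substitution:
  V =
[[1, 1, 1],
 [1, 0, 0],
 [1, 1, 0]]
  V a = (-4, -3, -3)
Solving gives a = (-3, 0, -1).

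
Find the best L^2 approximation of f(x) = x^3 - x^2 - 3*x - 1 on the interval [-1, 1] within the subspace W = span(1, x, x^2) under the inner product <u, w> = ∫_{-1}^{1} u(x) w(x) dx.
g(x) = -x^2 - 12*x/5 - 1

The best approximation g ∈ W is the orthogonal projection of f onto W. Writing g = a_0 + a_1 x + a_2 x^2, the coefficients solve the normal equations G · a = b where
  G_{ij} = <φ_i, φ_j> and b_i = <f, φ_i>, with φ_0 = 1, φ_1 = x, φ_2 = x^2.
G =
  [2, 0, 2/3]
  [0, 2/3, 0]
  [2/3, 0, 2/5],
b = (-8/3, -8/5, -16/15).
Solving gives a_0 = -1, a_1 = -12/5, a_2 = -1, so
  g(x) = -x^2 - 12*x/5 - 1.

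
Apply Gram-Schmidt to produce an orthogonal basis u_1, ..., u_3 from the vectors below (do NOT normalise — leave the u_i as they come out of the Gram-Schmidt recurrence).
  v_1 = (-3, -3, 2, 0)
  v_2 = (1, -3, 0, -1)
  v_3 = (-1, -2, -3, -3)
Orthogonal basis:
  u_1 = (-3, -3, 2, 0)
  u_2 = (20/11, -24/11, -6/11, -1)
  u_3 = (-409/206, 17/206, -294/103, -230/103)

Apply the Gram-Schmidt recurrence
  u_1 = v_1
  u_i = v_i − Σ_{j<i} ((v_i · u_j) / (u_j · u_j)) · u_j.

Step by step this gives:
  u_1 = (-3, -3, 2, 0)
  u_2 = (20/11, -24/11, -6/11, -1)
  u_3 = (-409/206, 17/206, -294/103, -230/103)

Orthogonality check:
  u_2 · u_1 = 0 (should be 0)
  u_3 · u_1 = 0 (should be 0)
  u_3 · u_2 = 0 (should be 0)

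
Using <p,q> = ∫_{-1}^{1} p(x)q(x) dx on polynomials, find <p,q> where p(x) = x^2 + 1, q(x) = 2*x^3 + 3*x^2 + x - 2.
<p,q> = -32/15

Expand the product: p(x)·q(x) = 2*x^5 + 3*x^4 + 3*x^3 + x^2 + x - 2.
∫_{-1}^{1} of each monomial x^k gives [2/(k+1) if k even, 0 if k odd]. Integrating term-by-term (or equivalently evaluating the antiderivative F(x) = x^6/3 + 3*x^5/5 + 3*x^4/4 + x^3/3 + x^2/2 - 2*x at the endpoints):
  F(1) − F(−1) = 31/60 − (53/20) = -32/15.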